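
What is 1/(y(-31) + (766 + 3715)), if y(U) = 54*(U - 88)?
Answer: -1/1945 ≈ -0.00051414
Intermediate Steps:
y(U) = -4752 + 54*U (y(U) = 54*(-88 + U) = -4752 + 54*U)
1/(y(-31) + (766 + 3715)) = 1/((-4752 + 54*(-31)) + (766 + 3715)) = 1/((-4752 - 1674) + 4481) = 1/(-6426 + 4481) = 1/(-1945) = -1/1945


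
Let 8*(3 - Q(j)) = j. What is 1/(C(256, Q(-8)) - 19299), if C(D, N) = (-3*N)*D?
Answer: -1/22371 ≈ -4.4701e-5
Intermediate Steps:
Q(j) = 3 - j/8
C(D, N) = -3*D*N
1/(C(256, Q(-8)) - 19299) = 1/(-3*256*(3 - ⅛*(-8)) - 19299) = 1/(-3*256*(3 + 1) - 19299) = 1/(-3*256*4 - 19299) = 1/(-3072 - 19299) = 1/(-22371) = -1/22371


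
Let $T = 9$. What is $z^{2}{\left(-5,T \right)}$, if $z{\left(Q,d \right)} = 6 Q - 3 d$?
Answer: $3249$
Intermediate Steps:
$z{\left(Q,d \right)} = - 3 d + 6 Q$
$z^{2}{\left(-5,T \right)} = \left(\left(-3\right) 9 + 6 \left(-5\right)\right)^{2} = \left(-27 - 30\right)^{2} = \left(-57\right)^{2} = 3249$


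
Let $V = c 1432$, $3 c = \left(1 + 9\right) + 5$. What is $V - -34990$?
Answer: $42150$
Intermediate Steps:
$c = 5$ ($c = \frac{\left(1 + 9\right) + 5}{3} = \frac{10 + 5}{3} = \frac{1}{3} \cdot 15 = 5$)
$V = 7160$ ($V = 5 \cdot 1432 = 7160$)
$V - -34990 = 7160 - -34990 = 7160 + 34990 = 42150$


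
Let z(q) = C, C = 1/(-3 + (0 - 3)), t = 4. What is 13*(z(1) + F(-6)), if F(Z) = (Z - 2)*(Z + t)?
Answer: 1235/6 ≈ 205.83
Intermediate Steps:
C = -⅙ (C = 1/(-3 - 3) = 1/(-6) = -⅙ ≈ -0.16667)
F(Z) = (-2 + Z)*(4 + Z) (F(Z) = (Z - 2)*(Z + 4) = (-2 + Z)*(4 + Z))
z(q) = -⅙
13*(z(1) + F(-6)) = 13*(-⅙ + (-8 + (-6)² + 2*(-6))) = 13*(-⅙ + (-8 + 36 - 12)) = 13*(-⅙ + 16) = 13*(95/6) = 1235/6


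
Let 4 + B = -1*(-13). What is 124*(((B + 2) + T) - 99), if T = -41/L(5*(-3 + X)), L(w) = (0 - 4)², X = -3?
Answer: -44919/4 ≈ -11230.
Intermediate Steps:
L(w) = 16 (L(w) = (-4)² = 16)
B = 9 (B = -4 - 1*(-13) = -4 + 13 = 9)
T = -41/16 ≈ -2.5625
124*(((B + 2) + T) - 99) = 124*(((9 + 2) - 41/16) - 99) = 124*((11 - 41/16) - 99) = 124*(135/16 - 99) = 124*(-1449/16) = -44919/4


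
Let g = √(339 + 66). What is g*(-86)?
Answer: -774*√5 ≈ -1730.7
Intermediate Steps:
g = 9*√5 (g = √405 = 9*√5 ≈ 20.125)
g*(-86) = (9*√5)*(-86) = -774*√5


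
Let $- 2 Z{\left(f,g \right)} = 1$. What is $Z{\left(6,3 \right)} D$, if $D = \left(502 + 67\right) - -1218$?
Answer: $- \frac{1787}{2} \approx -893.5$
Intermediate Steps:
$Z{\left(f,g \right)} = - \frac{1}{2}$ ($Z{\left(f,g \right)} = \left(- \frac{1}{2}\right) 1 = - \frac{1}{2}$)
$D = 1787$ ($D = 569 + 1218 = 1787$)
$Z{\left(6,3 \right)} D = \left(- \frac{1}{2}\right) 1787 = - \frac{1787}{2}$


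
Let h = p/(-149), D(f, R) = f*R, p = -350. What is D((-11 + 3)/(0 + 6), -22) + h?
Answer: 14162/447 ≈ 31.682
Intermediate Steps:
D(f, R) = R*f
h = 350/149 (h = -350/(-149) = -350*(-1/149) = 350/149 ≈ 2.3490)
D((-11 + 3)/(0 + 6), -22) + h = -22*(-11 + 3)/(0 + 6) + 350/149 = -(-176)/6 + 350/149 = -22*(-4/3) + 350/149 = 88/3 + 350/149 = 14162/447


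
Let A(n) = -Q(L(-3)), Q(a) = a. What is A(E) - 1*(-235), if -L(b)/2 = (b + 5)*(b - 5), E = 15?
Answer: 203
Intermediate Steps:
L(b) = -2*(-5 + b)*(5 + b) (L(b) = -2*(b + 5)*(b - 5) = -2*(5 + b)*(-5 + b) = -2*(-5 + b)*(5 + b))
A(n) = -32 (A(n) = -(50 - 2*(-3)**2) = -(50 - 2*9) = -(50 - 18) = -1*32 = -32)
A(E) - 1*(-235) = -32 - 1*(-235) = -32 + 235 = 203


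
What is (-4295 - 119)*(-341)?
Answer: 1505174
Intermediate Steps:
(-4295 - 119)*(-341) = -4414*(-341) = 1505174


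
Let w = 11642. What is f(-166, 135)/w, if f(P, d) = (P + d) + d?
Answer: 52/5821 ≈ 0.0089332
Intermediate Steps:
f(P, d) = P + 2*d
f(-166, 135)/w = (-166 + 2*135)/11642 = (-166 + 270)*(1/11642) = 104*(1/11642) = 52/5821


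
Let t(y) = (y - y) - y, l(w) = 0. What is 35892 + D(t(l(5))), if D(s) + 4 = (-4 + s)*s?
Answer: 35888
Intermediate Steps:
t(y) = -y (t(y) = 0 - y = -y)
D(s) = -4 + s*(-4 + s) (D(s) = -4 + (-4 + s)*s = -4 + s*(-4 + s))
35892 + D(t(l(5))) = 35892 + (-4 + (-1*0)² - (-4)*0) = 35892 + (-4 + 0² - 4*0) = 35892 + (-4 + 0 + 0) = 35892 - 4 = 35888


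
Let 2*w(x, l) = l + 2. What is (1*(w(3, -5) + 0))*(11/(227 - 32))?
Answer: -11/130 ≈ -0.084615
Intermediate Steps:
w(x, l) = 1 + l/2 (w(x, l) = (l + 2)/2 = (2 + l)/2 = 1 + l/2)
(1*(w(3, -5) + 0))*(11/(227 - 32)) = (1*((1 + (1/2)*(-5)) + 0))*(11/(227 - 32)) = (1*((1 - 5/2) + 0))*(11/195) = (1*(-3/2 + 0))*(11*(1/195)) = (1*(-3/2))*(11/195) = -3/2*11/195 = -11/130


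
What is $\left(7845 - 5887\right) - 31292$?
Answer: $-29334$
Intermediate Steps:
$\left(7845 - 5887\right) - 31292 = 1958 - 31292 = -29334$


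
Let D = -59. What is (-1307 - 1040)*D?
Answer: 138473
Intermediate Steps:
(-1307 - 1040)*D = (-1307 - 1040)*(-59) = -2347*(-59) = 138473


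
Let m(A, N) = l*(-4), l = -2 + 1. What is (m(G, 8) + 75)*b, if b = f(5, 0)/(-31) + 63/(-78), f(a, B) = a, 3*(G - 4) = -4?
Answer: -61699/806 ≈ -76.550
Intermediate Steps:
G = 8/3 (G = 4 + (⅓)*(-4) = 4 - 4/3 = 8/3 ≈ 2.6667)
l = -1
m(A, N) = 4 (m(A, N) = -1*(-4) = 4)
b = -781/806 (b = 5/(-31) + 63/(-78) = 5*(-1/31) + 63*(-1/78) = -5/31 - 21/26 = -781/806 ≈ -0.96898)
(m(G, 8) + 75)*b = (4 + 75)*(-781/806) = 79*(-781/806) = -61699/806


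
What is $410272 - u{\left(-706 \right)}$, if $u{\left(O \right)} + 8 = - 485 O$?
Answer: $67870$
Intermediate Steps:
$u{\left(O \right)} = -8 - 485 O$
$410272 - u{\left(-706 \right)} = 410272 - \left(-8 - -342410\right) = 410272 - \left(-8 + 342410\right) = 410272 - 342402 = 67870$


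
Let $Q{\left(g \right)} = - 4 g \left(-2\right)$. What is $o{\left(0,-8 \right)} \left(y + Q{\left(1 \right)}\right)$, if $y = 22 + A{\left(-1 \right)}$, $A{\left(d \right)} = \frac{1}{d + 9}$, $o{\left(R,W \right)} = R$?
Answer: $0$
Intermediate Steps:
$A{\left(d \right)} = \frac{1}{9 + d}$
$Q{\left(g \right)} = 8 g$
$y = \frac{177}{8}$ ($y = 22 + \frac{1}{9 - 1} = 22 + \frac{1}{8} = \frac{177}{8} \approx 22.125$)
$o{\left(0,-8 \right)} \left(y + Q{\left(1 \right)}\right) = 0 \left(\frac{177}{8} + 8 \cdot 1\right) = 0 \left(\frac{177}{8} + 8\right) = 0 \cdot \frac{241}{8} = 0$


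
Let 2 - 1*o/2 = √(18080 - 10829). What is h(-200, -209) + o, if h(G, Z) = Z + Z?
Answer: -414 - 2*√7251 ≈ -584.31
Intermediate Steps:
h(G, Z) = 2*Z
o = 4 - 2*√7251 (o = 4 - 2*√(18080 - 10829) = 4 - 2*√7251 ≈ -166.31)
h(-200, -209) + o = 2*(-209) + (4 - 2*√7251) = -418 + (4 - 2*√7251) = -414 - 2*√7251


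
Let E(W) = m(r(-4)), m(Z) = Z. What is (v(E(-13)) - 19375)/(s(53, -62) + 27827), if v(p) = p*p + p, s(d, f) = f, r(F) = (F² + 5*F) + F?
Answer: -19319/27765 ≈ -0.69580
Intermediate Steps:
r(F) = F² + 6*F
E(W) = -8 (E(W) = -4*(6 - 4) = -4*2 = -8)
v(p) = p + p² (v(p) = p² + p = p + p²)
(v(E(-13)) - 19375)/(s(53, -62) + 27827) = (-8*(1 - 8) - 19375)/(-62 + 27827) = (-8*(-7) - 19375)/27765 = (56 - 19375)*(1/27765) = -19319*1/27765 = -19319/27765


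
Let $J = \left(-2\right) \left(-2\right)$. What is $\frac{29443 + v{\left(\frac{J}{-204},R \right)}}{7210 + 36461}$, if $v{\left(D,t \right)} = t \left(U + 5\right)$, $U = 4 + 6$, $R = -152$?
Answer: $\frac{27163}{43671} \approx 0.62199$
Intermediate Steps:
$U = 10$
$J = 4$
$v{\left(D,t \right)} = 15 t$ ($v{\left(D,t \right)} = t \left(10 + 5\right) = t 15 = 15 t$)
$\frac{29443 + v{\left(\frac{J}{-204},R \right)}}{7210 + 36461} = \frac{29443 + 15 \left(-152\right)}{7210 + 36461} = \frac{29443 - 2280}{43671} = 27163 \cdot \frac{1}{43671} = \frac{27163}{43671}$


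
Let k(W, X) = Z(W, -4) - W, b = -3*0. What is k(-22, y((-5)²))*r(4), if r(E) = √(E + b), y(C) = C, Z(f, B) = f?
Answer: 0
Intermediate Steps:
b = 0
r(E) = √E (r(E) = √(E + 0) = √E)
k(W, X) = 0 (k(W, X) = W - W = 0)
k(-22, y((-5)²))*r(4) = 0*√4 = 0*2 = 0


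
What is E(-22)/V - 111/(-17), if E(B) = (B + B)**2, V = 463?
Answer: 84305/7871 ≈ 10.711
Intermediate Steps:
E(B) = 4*B**2 (E(B) = (2*B)**2 = 4*B**2)
E(-22)/V - 111/(-17) = (4*(-22)**2)/463 - 111/(-17) = (4*484)*(1/463) - 111*(-1/17) = 1936*(1/463) + 111/17 = 1936/463 + 111/17 = 84305/7871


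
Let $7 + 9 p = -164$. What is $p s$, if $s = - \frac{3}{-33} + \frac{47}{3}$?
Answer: $- \frac{9880}{33} \approx -299.39$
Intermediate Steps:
$p = -19$ ($p = - \frac{7}{9} + \frac{1}{9} \left(-164\right) = - \frac{7}{9} - \frac{164}{9} = -19$)
$s = \frac{520}{33}$ ($s = \left(-3\right) \left(- \frac{1}{33}\right) + 47 \cdot \frac{1}{3} = \frac{1}{11} + \frac{47}{3} = \frac{520}{33} \approx 15.758$)
$p s = \left(-19\right) \frac{520}{33} = - \frac{9880}{33}$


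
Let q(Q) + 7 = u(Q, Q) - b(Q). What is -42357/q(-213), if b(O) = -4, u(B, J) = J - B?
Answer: 14119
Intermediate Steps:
q(Q) = -3 (q(Q) = -7 + ((Q - Q) - 1*(-4)) = -7 + (0 + 4) = -7 + 4 = -3)
-42357/q(-213) = -42357/(-3) = -42357*(-⅓) = 14119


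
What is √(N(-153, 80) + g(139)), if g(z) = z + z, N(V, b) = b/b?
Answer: 3*√31 ≈ 16.703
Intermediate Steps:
N(V, b) = 1
g(z) = 2*z
√(N(-153, 80) + g(139)) = √(1 + 2*139) = √(1 + 278) = √279 = 3*√31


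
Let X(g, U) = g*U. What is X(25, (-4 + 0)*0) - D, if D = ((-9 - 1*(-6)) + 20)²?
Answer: -289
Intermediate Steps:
X(g, U) = U*g
D = 289 (D = ((-9 + 6) + 20)² = (-3 + 20)² = 17² = 289)
X(25, (-4 + 0)*0) - D = ((-4 + 0)*0)*25 - 1*289 = -4*0*25 - 289 = 0*25 - 289 = 0 - 289 = -289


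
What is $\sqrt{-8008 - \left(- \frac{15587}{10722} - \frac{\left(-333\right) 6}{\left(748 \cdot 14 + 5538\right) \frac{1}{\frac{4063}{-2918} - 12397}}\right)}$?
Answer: $\frac{2 i \sqrt{6330644390962808379634935}}{62612700495} \approx 80.37 i$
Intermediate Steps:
$\sqrt{-8008 - \left(- \frac{15587}{10722} - \frac{\left(-333\right) 6}{\left(748 \cdot 14 + 5538\right) \frac{1}{\frac{4063}{-2918} - 12397}}\right)} = \sqrt{-8008 - \left(- \frac{15587}{10722} + \frac{1998}{\left(10472 + 5538\right) \frac{1}{4063 \left(- \frac{1}{2918}\right) - 12397}}\right)} = \sqrt{-8008 - \left(- \frac{15587}{10722} + \frac{1998}{16010 \frac{1}{- \frac{4063}{2918} - 12397}}\right)} = \sqrt{-8008 - \left(- \frac{15587}{10722} + \frac{1998}{16010 \frac{1}{- \frac{36178509}{2918}}}\right)} = \sqrt{-8008 - \left(- \frac{15587}{10722} + \frac{1998}{16010 \left(- \frac{2918}{36178509}\right)}\right)} = \sqrt{-8008 - \left(- \frac{15587}{10722} + \frac{1998}{- \frac{46717180}{36178509}}\right)} = \sqrt{-8008 + \left(\left(-1998\right) \left(- \frac{36178509}{46717180}\right) + \frac{15587}{10722}\right)} = \sqrt{-8008 + \left(\frac{36142330491}{23358590} + \frac{15587}{10722}\right)} = \sqrt{-8008 + \frac{96970539466708}{62612700495}} = \sqrt{- \frac{404431966097252}{62612700495}} = \frac{2 i \sqrt{6330644390962808379634935}}{62612700495}$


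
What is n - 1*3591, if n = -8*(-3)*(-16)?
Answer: -3975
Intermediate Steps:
n = -384 (n = 24*(-16) = -384)
n - 1*3591 = -384 - 1*3591 = -384 - 3591 = -3975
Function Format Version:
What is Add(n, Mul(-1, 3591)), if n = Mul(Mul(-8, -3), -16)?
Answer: -3975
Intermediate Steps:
n = -384 (n = Mul(24, -16) = -384)
Add(n, Mul(-1, 3591)) = Add(-384, Mul(-1, 3591)) = Add(-384, -3591) = -3975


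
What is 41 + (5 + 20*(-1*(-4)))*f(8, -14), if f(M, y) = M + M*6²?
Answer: 25201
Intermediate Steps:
f(M, y) = 37*M (f(M, y) = M + M*36 = M + 36*M = 37*M)
41 + (5 + 20*(-1*(-4)))*f(8, -14) = 41 + (5 + 20*(-1*(-4)))*(37*8) = 41 + (5 + 20*4)*296 = 41 + (5 + 80)*296 = 41 + 85*296 = 41 + 25160 = 25201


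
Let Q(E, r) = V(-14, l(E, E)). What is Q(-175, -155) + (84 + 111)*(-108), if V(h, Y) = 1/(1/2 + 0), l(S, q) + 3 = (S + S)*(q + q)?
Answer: -21058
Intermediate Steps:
l(S, q) = -3 + 4*S*q (l(S, q) = -3 + (S + S)*(q + q) = -3 + (2*S)*(2*q) = -3 + 4*S*q)
V(h, Y) = 2 (V(h, Y) = 1/(1/2 + 0) = 1/(1/2) = 2)
Q(E, r) = 2
Q(-175, -155) + (84 + 111)*(-108) = 2 + (84 + 111)*(-108) = 2 + 195*(-108) = 2 - 21060 = -21058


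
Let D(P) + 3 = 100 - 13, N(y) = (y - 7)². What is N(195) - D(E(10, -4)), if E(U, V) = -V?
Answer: 35260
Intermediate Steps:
N(y) = (-7 + y)²
D(P) = 84 (D(P) = -3 + (100 - 13) = -3 + 87 = 84)
N(195) - D(E(10, -4)) = (-7 + 195)² - 1*84 = 188² - 84 = 35344 - 84 = 35260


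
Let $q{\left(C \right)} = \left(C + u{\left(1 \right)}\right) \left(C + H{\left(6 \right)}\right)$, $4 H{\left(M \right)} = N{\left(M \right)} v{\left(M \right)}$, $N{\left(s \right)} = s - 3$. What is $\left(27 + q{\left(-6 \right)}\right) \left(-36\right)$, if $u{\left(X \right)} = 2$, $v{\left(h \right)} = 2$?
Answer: $-1620$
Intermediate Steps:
$N{\left(s \right)} = -3 + s$ ($N{\left(s \right)} = s - 3 = -3 + s$)
$H{\left(M \right)} = - \frac{3}{2} + \frac{M}{2}$ ($H{\left(M \right)} = \frac{\left(-3 + M\right) 2}{4} = \frac{-6 + 2 M}{4} = - \frac{3}{2} + \frac{M}{2}$)
$q{\left(C \right)} = \left(2 + C\right) \left(\frac{3}{2} + C\right)$ ($q{\left(C \right)} = \left(C + 2\right) \left(C + \left(- \frac{3}{2} + \frac{1}{2} \cdot 6\right)\right) = \left(2 + C\right) \left(C + \left(- \frac{3}{2} + 3\right)\right) = \left(2 + C\right) \left(C + \frac{3}{2}\right) = \left(2 + C\right) \left(\frac{3}{2} + C\right)$)
$\left(27 + q{\left(-6 \right)}\right) \left(-36\right) = \left(27 + \left(3 + \left(-6\right)^{2} + \frac{7}{2} \left(-6\right)\right)\right) \left(-36\right) = \left(27 + \left(3 + 36 - 21\right)\right) \left(-36\right) = \left(27 + 18\right) \left(-36\right) = 45 \left(-36\right) = -1620$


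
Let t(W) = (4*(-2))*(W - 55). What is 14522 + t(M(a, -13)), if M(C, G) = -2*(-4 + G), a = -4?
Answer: 14690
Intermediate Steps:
M(C, G) = 8 - 2*G
t(W) = 440 - 8*W (t(W) = -8*(-55 + W) = 440 - 8*W)
14522 + t(M(a, -13)) = 14522 + (440 - 8*(8 - 2*(-13))) = 14522 + (440 - 8*(8 + 26)) = 14522 + (440 - 8*34) = 14522 + (440 - 272) = 14522 + 168 = 14690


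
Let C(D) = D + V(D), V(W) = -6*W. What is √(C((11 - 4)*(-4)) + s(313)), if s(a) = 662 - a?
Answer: √489 ≈ 22.113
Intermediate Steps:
C(D) = -5*D (C(D) = D - 6*D = -5*D)
√(C((11 - 4)*(-4)) + s(313)) = √(-5*(11 - 4)*(-4) + (662 - 1*313)) = √(-35*(-4) + (662 - 313)) = √(-5*(-28) + 349) = √(140 + 349) = √489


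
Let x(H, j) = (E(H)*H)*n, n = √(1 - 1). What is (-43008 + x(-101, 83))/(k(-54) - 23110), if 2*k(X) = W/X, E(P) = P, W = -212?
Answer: 165888/89131 ≈ 1.8612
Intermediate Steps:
n = 0 (n = √0 = 0)
k(X) = -106/X (k(X) = (-212/X)/2 = -106/X)
x(H, j) = 0 (x(H, j) = (H*H)*0 = H²*0 = 0)
(-43008 + x(-101, 83))/(k(-54) - 23110) = (-43008 + 0)/(-106/(-54) - 23110) = -43008/(-106*(-1/54) - 23110) = -43008/(53/27 - 23110) = -43008/(-623917/27) = -43008*(-27/623917) = 165888/89131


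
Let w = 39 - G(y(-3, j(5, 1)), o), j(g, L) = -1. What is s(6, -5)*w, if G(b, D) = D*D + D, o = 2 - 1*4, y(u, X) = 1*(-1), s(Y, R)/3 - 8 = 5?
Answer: 1443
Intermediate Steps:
s(Y, R) = 39 (s(Y, R) = 24 + 3*5 = 24 + 15 = 39)
y(u, X) = -1
o = -2 (o = 2 - 4 = -2)
G(b, D) = D + D**2 (G(b, D) = D**2 + D = D + D**2)
w = 37 (w = 39 - (-2)*(1 - 2) = 39 - (-2)*(-1) = 39 - 1*2 = 39 - 2 = 37)
s(6, -5)*w = 39*37 = 1443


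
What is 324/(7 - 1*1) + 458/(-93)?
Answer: 4564/93 ≈ 49.075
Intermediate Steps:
324/(7 - 1*1) + 458/(-93) = 324/(7 - 1) + 458*(-1/93) = 324/6 - 458/93 = 324*(1/6) - 458/93 = 54 - 458/93 = 4564/93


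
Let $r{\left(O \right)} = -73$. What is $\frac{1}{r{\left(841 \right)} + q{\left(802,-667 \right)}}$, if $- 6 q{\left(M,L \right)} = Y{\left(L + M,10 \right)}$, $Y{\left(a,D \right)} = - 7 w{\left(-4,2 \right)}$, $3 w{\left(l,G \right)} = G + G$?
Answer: $- \frac{9}{643} \approx -0.013997$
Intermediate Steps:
$w{\left(l,G \right)} = \frac{2 G}{3}$ ($w{\left(l,G \right)} = \frac{G + G}{3} = \frac{2 G}{3}$)
$Y{\left(a,D \right)} = - \frac{28}{3}$ ($Y{\left(a,D \right)} = - 7 \cdot \frac{2}{3} \cdot 2 = \left(-7\right) \frac{4}{3} = - \frac{28}{3}$)
$q{\left(M,L \right)} = \frac{14}{9}$ ($q{\left(M,L \right)} = \left(- \frac{1}{6}\right) \left(- \frac{28}{3}\right) = \frac{14}{9}$)
$\frac{1}{r{\left(841 \right)} + q{\left(802,-667 \right)}} = \frac{1}{-73 + \frac{14}{9}} = \frac{1}{- \frac{643}{9}} = - \frac{9}{643}$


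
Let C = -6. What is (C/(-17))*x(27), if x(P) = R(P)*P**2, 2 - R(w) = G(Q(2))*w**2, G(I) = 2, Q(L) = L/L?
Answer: -6368544/17 ≈ -3.7462e+5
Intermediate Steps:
Q(L) = 1
R(w) = 2 - 2*w**2
x(P) = P**2*(2 - 2*P**2) (x(P) = (2 - 2*P**2)*P**2 = P**2*(2 - 2*P**2))
(C/(-17))*x(27) = (-6/(-17))*(2*27**2*(1 - 1*27**2)) = (-6*(-1/17))*(2*729*(1 - 1*729)) = 6*(2*729*(1 - 729))/17 = 6*(2*729*(-728))/17 = (6/17)*(-1061424) = -6368544/17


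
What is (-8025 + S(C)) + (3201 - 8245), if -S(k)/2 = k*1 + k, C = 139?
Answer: -13625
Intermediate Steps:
S(k) = -4*k (S(k) = -2*(k*1 + k) = -2*(k + k) = -4*k)
(-8025 + S(C)) + (3201 - 8245) = (-8025 - 4*139) + (3201 - 8245) = (-8025 - 556) - 5044 = -8581 - 5044 = -13625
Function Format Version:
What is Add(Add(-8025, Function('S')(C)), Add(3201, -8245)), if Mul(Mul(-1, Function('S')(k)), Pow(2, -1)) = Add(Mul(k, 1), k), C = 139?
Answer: -13625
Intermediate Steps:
Function('S')(k) = Mul(-4, k) (Function('S')(k) = Mul(-2, Add(Mul(k, 1), k)) = Mul(-2, Add(k, k)) = Mul(-2, Mul(2, k)) = Mul(-4, k))
Add(Add(-8025, Function('S')(C)), Add(3201, -8245)) = Add(Add(-8025, Mul(-4, 139)), Add(3201, -8245)) = Add(Add(-8025, -556), -5044) = Add(-8581, -5044) = -13625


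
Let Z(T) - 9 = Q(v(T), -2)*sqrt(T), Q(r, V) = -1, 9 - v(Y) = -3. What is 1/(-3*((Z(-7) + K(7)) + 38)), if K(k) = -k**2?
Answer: 2/33 - I*sqrt(7)/33 ≈ 0.060606 - 0.080174*I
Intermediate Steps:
v(Y) = 12 (v(Y) = 9 - 1*(-3) = 9 + 3 = 12)
Z(T) = 9 - sqrt(T)
1/(-3*((Z(-7) + K(7)) + 38)) = 1/(-3*(((9 - sqrt(-7)) - 1*7**2) + 38)) = 1/(-3*(((9 - I*sqrt(7)) - 1*49) + 38)) = 1/(-3*(((9 - I*sqrt(7)) - 49) + 38)) = 1/(-3*((-40 - I*sqrt(7)) + 38)) = 1/(-3*(-2 - I*sqrt(7))) = 1/(6 + 3*I*sqrt(7))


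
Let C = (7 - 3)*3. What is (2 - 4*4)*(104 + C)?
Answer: -1624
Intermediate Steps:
C = 12 (C = 4*3 = 12)
(2 - 4*4)*(104 + C) = (2 - 4*4)*(104 + 12) = (2 - 16)*116 = -14*116 = -1624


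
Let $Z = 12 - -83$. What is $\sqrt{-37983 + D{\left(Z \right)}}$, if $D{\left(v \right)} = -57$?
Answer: $2 i \sqrt{9510} \approx 195.04 i$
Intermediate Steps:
$Z = 95$ ($Z = 12 + 83 = 95$)
$\sqrt{-37983 + D{\left(Z \right)}} = \sqrt{-37983 - 57} = \sqrt{-38040} = 2 i \sqrt{9510}$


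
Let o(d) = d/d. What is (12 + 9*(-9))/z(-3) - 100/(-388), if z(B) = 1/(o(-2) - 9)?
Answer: 53569/97 ≈ 552.26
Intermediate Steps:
o(d) = 1
z(B) = -1/8 (z(B) = 1/(1 - 9) = 1/(-8) = -1/8)
(12 + 9*(-9))/z(-3) - 100/(-388) = (12 + 9*(-9))/(-1/8) - 100/(-388) = (12 - 81)*(-8) - 100*(-1/388) = -69*(-8) + 25/97 = 552 + 25/97 = 53569/97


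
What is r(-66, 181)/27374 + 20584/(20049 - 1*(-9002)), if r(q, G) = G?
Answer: 568724647/795242074 ≈ 0.71516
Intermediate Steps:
r(-66, 181)/27374 + 20584/(20049 - 1*(-9002)) = 181/27374 + 20584/(20049 - 1*(-9002)) = 181*(1/27374) + 20584/(20049 + 9002) = 181/27374 + 20584/29051 = 568724647/795242074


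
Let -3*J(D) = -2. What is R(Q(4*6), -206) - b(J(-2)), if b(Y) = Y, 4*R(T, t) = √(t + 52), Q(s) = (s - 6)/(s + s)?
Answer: -⅔ + I*√154/4 ≈ -0.66667 + 3.1024*I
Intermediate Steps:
J(D) = ⅔ (J(D) = -⅓*(-2) = ⅔)
Q(s) = (-6 + s)/(2*s) (Q(s) = (-6 + s)/((2*s)) = (-6 + s)*(1/(2*s)) = (-6 + s)/(2*s))
R(T, t) = √(52 + t)/4 (R(T, t) = √(t + 52)/4 = √(52 + t)/4)
R(Q(4*6), -206) - b(J(-2)) = √(52 - 206)/4 - 1*⅔ = √(-154)/4 - ⅔ = (I*√154)/4 - ⅔ = I*√154/4 - ⅔ = -⅔ + I*√154/4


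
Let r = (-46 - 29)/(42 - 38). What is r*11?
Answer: -825/4 ≈ -206.25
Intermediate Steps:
r = -75/4 ≈ -18.750
r*11 = -75/4*11 = -825/4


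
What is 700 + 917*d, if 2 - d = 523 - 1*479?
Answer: -37814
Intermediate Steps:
d = -42 (d = 2 - (523 - 1*479) = 2 - (523 - 479) = 2 - 1*44 = 2 - 44 = -42)
700 + 917*d = 700 + 917*(-42) = 700 - 38514 = -37814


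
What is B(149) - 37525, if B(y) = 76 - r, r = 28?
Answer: -37477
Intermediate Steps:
B(y) = 48 (B(y) = 76 - 1*28 = 76 - 28 = 48)
B(149) - 37525 = 48 - 37525 = -37477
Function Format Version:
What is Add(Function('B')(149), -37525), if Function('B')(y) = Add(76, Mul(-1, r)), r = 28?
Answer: -37477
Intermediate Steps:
Function('B')(y) = 48 (Function('B')(y) = Add(76, Mul(-1, 28)) = Add(76, -28) = 48)
Add(Function('B')(149), -37525) = Add(48, -37525) = -37477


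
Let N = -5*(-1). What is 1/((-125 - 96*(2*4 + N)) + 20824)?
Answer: 1/19451 ≈ 5.1411e-5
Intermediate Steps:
N = 5
1/((-125 - 96*(2*4 + N)) + 20824) = 1/((-125 - 96*(2*4 + 5)) + 20824) = 1/((-125 - 96*(8 + 5)) + 20824) = 1/((-125 - 96*13) + 20824) = 1/((-125 - 1248) + 20824) = 1/(-1373 + 20824) = 1/19451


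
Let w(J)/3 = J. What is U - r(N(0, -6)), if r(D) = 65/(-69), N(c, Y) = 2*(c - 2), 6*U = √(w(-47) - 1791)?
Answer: 65/69 + I*√483/3 ≈ 0.94203 + 7.3258*I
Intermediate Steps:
w(J) = 3*J
U = I*√483/3 (U = √(3*(-47) - 1791)/6 = √(-141 - 1791)/6 = √(-1932)/6 = (2*I*√483)/6 = I*√483/3 ≈ 7.3258*I)
N(c, Y) = -4 + 2*c (N(c, Y) = 2*(-2 + c) = -4 + 2*c)
r(D) = -65/69 (r(D) = 65*(-1/69) = -65/69)
U - r(N(0, -6)) = I*√483/3 - 1*(-65/69) = I*√483/3 + 65/69 = 65/69 + I*√483/3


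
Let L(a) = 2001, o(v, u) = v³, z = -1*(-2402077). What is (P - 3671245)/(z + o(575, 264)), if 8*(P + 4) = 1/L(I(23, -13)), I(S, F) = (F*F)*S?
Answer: -58769353991/3081723323616 ≈ -0.019070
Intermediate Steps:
z = 2402077
I(S, F) = S*F² (I(S, F) = F²*S = S*F²)
P = -64031/16008 (P = -4 + (⅛)/2001 = -4 + (⅛)*(1/2001) = -4 + 1/16008 = -64031/16008 ≈ -3.9999)
(P - 3671245)/(z + o(575, 264)) = (-64031/16008 - 3671245)/(2402077 + 575³) = -58769353991/(16008*(2402077 + 190109375)) = -58769353991/16008/192511452 = -58769353991/16008*1/192511452 = -58769353991/3081723323616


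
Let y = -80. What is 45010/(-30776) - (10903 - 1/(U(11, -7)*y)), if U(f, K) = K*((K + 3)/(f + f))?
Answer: -46983445637/4308640 ≈ -10904.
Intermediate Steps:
U(f, K) = K*(3 + K)/(2*f) (U(f, K) = K*((3 + K)/((2*f))) = K*((3 + K)*(1/(2*f))) = K*((3 + K)/(2*f)) = K*(3 + K)/(2*f))
45010/(-30776) - (10903 - 1/(U(11, -7)*y)) = 45010/(-30776) - (10903 - 1/(((½)*(-7)*(3 - 7)/11)*(-80))) = 45010*(-1/30776) - (10903 - 1/(((½)*(-7)*(1/11)*(-4))*(-80))) = -22505/15388 - (10903 - 1/((14/11)*(-80))) = -22505/15388 - (10903 - 1/(-1120/11)) = -22505/15388 - (10903 - 1*(-11/1120)) = -22505/15388 - (10903 + 11/1120) = -22505/15388 - 1*12211371/1120 = -22505/15388 - 12211371/1120 = -46983445637/4308640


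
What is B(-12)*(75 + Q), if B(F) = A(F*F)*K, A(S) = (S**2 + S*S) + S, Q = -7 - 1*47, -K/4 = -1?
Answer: 3495744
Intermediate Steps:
K = 4 (K = -4*(-1) = 4)
Q = -54 (Q = -7 - 47 = -54)
A(S) = S + 2*S**2 (A(S) = (S**2 + S**2) + S = 2*S**2 + S = S + 2*S**2)
B(F) = 4*F**2*(1 + 2*F**2) (B(F) = ((F*F)*(1 + 2*(F*F)))*4 = (F**2*(1 + 2*F**2))*4 = 4*F**2*(1 + 2*F**2))
B(-12)*(75 + Q) = ((-12)**2*(4 + 8*(-12)**2))*(75 - 54) = (144*(4 + 8*144))*21 = (144*(4 + 1152))*21 = (144*1156)*21 = 166464*21 = 3495744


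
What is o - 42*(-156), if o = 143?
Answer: 6695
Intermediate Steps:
o - 42*(-156) = 143 - 42*(-156) = 143 + 6552 = 6695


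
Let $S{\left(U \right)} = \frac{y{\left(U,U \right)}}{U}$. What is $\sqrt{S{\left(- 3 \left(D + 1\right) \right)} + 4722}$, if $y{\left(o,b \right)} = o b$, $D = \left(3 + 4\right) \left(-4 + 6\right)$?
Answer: $\sqrt{4677} \approx 68.389$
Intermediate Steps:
$D = 14$ ($D = 7 \cdot 2 = 14$)
$y{\left(o,b \right)} = b o$
$S{\left(U \right)} = U$ ($S{\left(U \right)} = \frac{U U}{U} = \frac{U^{2}}{U} = U$)
$\sqrt{S{\left(- 3 \left(D + 1\right) \right)} + 4722} = \sqrt{- 3 \left(14 + 1\right) + 4722} = \sqrt{\left(-3\right) 15 + 4722} = \sqrt{-45 + 4722} = \sqrt{4677}$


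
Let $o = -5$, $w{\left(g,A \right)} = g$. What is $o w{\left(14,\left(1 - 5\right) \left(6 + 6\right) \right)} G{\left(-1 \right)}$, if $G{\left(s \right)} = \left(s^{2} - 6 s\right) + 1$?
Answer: $-560$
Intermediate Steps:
$G{\left(s \right)} = 1 + s^{2} - 6 s$
$o w{\left(14,\left(1 - 5\right) \left(6 + 6\right) \right)} G{\left(-1 \right)} = \left(-5\right) 14 \left(1 + \left(-1\right)^{2} - -6\right) = - 70 \left(1 + 1 + 6\right) = \left(-70\right) 8 = -560$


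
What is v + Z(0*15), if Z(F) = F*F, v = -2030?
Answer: -2030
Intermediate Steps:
Z(F) = F²
v + Z(0*15) = -2030 + (0*15)² = -2030 + 0² = -2030 + 0 = -2030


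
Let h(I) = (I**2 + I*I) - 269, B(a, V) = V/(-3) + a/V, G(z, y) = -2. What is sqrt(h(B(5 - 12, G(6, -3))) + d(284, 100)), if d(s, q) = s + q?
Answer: 7*sqrt(110)/6 ≈ 12.236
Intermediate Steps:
B(a, V) = -V/3 + a/V (B(a, V) = V*(-1/3) + a/V = -V/3 + a/V)
d(s, q) = q + s
h(I) = -269 + 2*I**2 (h(I) = (I**2 + I**2) - 269 = 2*I**2 - 269 = -269 + 2*I**2)
sqrt(h(B(5 - 12, G(6, -3))) + d(284, 100)) = sqrt((-269 + 2*(-1/3*(-2) + (5 - 12)/(-2))**2) + (100 + 284)) = sqrt((-269 + 2*(2/3 - 7*(-1/2))**2) + 384) = sqrt((-269 + 2*(2/3 + 7/2)**2) + 384) = sqrt((-269 + 2*(25/6)**2) + 384) = sqrt((-269 + 2*(625/36)) + 384) = sqrt((-269 + 625/18) + 384) = sqrt(-4217/18 + 384) = sqrt(2695/18) = 7*sqrt(110)/6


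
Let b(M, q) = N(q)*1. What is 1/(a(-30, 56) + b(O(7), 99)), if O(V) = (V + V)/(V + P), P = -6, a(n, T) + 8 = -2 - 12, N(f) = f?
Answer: 1/77 ≈ 0.012987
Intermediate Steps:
a(n, T) = -22 (a(n, T) = -8 + (-2 - 12) = -8 - 14 = -22)
O(V) = 2*V/(-6 + V) (O(V) = (V + V)/(V - 6) = (2*V)/(-6 + V) = 2*V/(-6 + V))
b(M, q) = q (b(M, q) = q*1 = q)
1/(a(-30, 56) + b(O(7), 99)) = 1/(-22 + 99) = 1/77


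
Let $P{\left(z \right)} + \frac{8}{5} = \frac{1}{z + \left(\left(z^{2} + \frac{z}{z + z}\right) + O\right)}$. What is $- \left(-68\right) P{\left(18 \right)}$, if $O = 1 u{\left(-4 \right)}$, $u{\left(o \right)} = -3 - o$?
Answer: $- \frac{373048}{3435} \approx -108.6$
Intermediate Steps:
$O = 1$ ($O = 1 \left(-3 - -4\right) = 1 \left(-3 + 4\right) = 1 \cdot 1 = 1$)
$P{\left(z \right)} = - \frac{8}{5} + \frac{1}{\frac{3}{2} + z + z^{2}}$ ($P{\left(z \right)} = - \frac{8}{5} + \frac{1}{z + \left(\left(z^{2} + \frac{z}{z + z}\right) + 1\right)} = - \frac{8}{5} + \frac{1}{z + \left(\left(z^{2} + \frac{z}{2 z}\right) + 1\right)} = - \frac{8}{5} + \frac{1}{z + \left(\left(z^{2} + \frac{1}{2 z} z\right) + 1\right)} = - \frac{8}{5} + \frac{1}{z + \left(\left(z^{2} + \frac{1}{2}\right) + 1\right)} = - \frac{8}{5} + \frac{1}{z + \left(\left(\frac{1}{2} + z^{2}\right) + 1\right)} = - \frac{8}{5} + \frac{1}{z + \left(\frac{3}{2} + z^{2}\right)} = - \frac{8}{5} + \frac{1}{\frac{3}{2} + z + z^{2}}$)
$- \left(-68\right) P{\left(18 \right)} = - \left(-68\right) \frac{2 \left(-7 - 144 - 8 \cdot 18^{2}\right)}{5 \left(3 + 2 \cdot 18 + 2 \cdot 18^{2}\right)} = - \left(-68\right) \frac{2 \left(-7 - 144 - 2592\right)}{5 \left(3 + 36 + 2 \cdot 324\right)} = - \left(-68\right) \frac{2 \left(-7 - 144 - 2592\right)}{5 \left(3 + 36 + 648\right)} = - \left(-68\right) \frac{2}{5} \cdot \frac{1}{687} \left(-2743\right) = - \frac{\left(-68\right) \left(-5486\right)}{3435} = \left(-1\right) \frac{373048}{3435} = - \frac{373048}{3435}$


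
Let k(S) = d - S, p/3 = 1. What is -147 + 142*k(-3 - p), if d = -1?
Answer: 563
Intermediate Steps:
p = 3 (p = 3*1 = 3)
k(S) = -1 - S
-147 + 142*k(-3 - p) = -147 + 142*(-1 - (-3 - 1*3)) = -147 + 142*(-1 - (-3 - 3)) = -147 + 142*(-1 - 1*(-6)) = -147 + 142*(-1 + 6) = -147 + 142*5 = -147 + 710 = 563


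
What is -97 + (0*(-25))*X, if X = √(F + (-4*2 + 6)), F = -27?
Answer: -97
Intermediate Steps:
X = I*√29 (X = √(-27 + (-4*2 + 6)) = √(-27 + (-8 + 6)) = √(-27 - 2) = √(-29) = I*√29 ≈ 5.3852*I)
-97 + (0*(-25))*X = -97 + (0*(-25))*(I*√29) = -97 + 0*(I*√29) = -97 + 0 = -97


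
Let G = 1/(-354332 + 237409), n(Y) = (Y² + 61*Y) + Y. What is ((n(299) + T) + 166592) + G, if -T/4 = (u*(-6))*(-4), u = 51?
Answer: 31526533104/116923 ≈ 2.6964e+5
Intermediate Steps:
n(Y) = Y² + 62*Y
G = -1/116923 (G = 1/(-116923) = -1/116923 ≈ -8.5526e-6)
T = -4896 (T = -4*51*(-6)*(-4) = -(-1224)*(-4) = -4*1224 = -4896)
((n(299) + T) + 166592) + G = ((299*(62 + 299) - 4896) + 166592) - 1/116923 = ((299*361 - 4896) + 166592) - 1/116923 = ((107939 - 4896) + 166592) - 1/116923 = (103043 + 166592) - 1/116923 = 269635 - 1/116923 = 31526533104/116923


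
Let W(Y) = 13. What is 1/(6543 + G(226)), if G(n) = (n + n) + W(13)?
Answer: 1/7008 ≈ 0.00014269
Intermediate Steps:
G(n) = 13 + 2*n (G(n) = (n + n) + 13 = 2*n + 13 = 13 + 2*n)
1/(6543 + G(226)) = 1/(6543 + (13 + 2*226)) = 1/(6543 + (13 + 452)) = 1/(6543 + 465) = 1/7008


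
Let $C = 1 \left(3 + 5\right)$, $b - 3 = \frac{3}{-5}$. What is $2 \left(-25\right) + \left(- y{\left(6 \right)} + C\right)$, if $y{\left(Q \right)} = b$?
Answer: $- \frac{222}{5} \approx -44.4$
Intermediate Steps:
$b = \frac{12}{5}$ ($b = 3 + \frac{3}{-5} = 3 + 3 \left(- \frac{1}{5}\right) = 3 - \frac{3}{5} = \frac{12}{5} \approx 2.4$)
$y{\left(Q \right)} = \frac{12}{5}$
$C = 8$ ($C = 1 \cdot 8 = 8$)
$2 \left(-25\right) + \left(- y{\left(6 \right)} + C\right) = 2 \left(-25\right) + \left(\left(-1\right) \frac{12}{5} + 8\right) = -50 + \left(- \frac{12}{5} + 8\right) = -50 + \frac{28}{5} = - \frac{222}{5}$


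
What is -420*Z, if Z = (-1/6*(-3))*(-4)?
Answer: 840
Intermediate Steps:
Z = -2 (Z = (-1*1/6*(-3))*(-4) = -1/6*(-3)*(-4) = (1/2)*(-4) = -2)
-420*Z = -420*(-2) = 840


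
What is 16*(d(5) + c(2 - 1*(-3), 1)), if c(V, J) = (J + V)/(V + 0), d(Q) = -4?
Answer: -224/5 ≈ -44.800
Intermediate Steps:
c(V, J) = (J + V)/V
16*(d(5) + c(2 - 1*(-3), 1)) = 16*(-4 + (1 + (2 - 1*(-3)))/(2 - 1*(-3))) = 16*(-4 + (1 + (2 + 3))/(2 + 3)) = 16*(-4 + (1 + 5)/5) = 16*(-4 + (⅕)*6) = 16*(-4 + 6/5) = 16*(-14/5) = -224/5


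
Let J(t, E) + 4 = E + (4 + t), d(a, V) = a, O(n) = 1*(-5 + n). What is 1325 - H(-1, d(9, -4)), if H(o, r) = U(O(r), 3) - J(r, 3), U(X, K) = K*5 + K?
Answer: 1319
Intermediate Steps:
O(n) = -5 + n
U(X, K) = 6*K (U(X, K) = 5*K + K = 6*K)
J(t, E) = E + t (J(t, E) = -4 + (E + (4 + t)) = -4 + (4 + E + t) = E + t)
H(o, r) = 15 - r (H(o, r) = 6*3 - (3 + r) = 18 + (-3 - r) = 15 - r)
1325 - H(-1, d(9, -4)) = 1325 - (15 - 1*9) = 1325 - (15 - 9) = 1325 - 1*6 = 1325 - 6 = 1319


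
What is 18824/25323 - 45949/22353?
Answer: -247597885/188681673 ≈ -1.3123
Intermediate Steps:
18824/25323 - 45949/22353 = -247597885/188681673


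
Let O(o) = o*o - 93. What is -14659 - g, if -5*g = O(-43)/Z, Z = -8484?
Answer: -155459134/10605 ≈ -14659.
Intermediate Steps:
O(o) = -93 + o² (O(o) = o² - 93 = -93 + o²)
g = 439/10605 (g = -(-93 + (-43)²)/(5*(-8484)) = -(-93 + 1849)*(-1)/(5*8484) = -1756*(-1)/(5*8484) = -⅕*(-439/2121) = 439/10605 ≈ 0.041396)
-14659 - g = -14659 - 1*439/10605 = -14659 - 439/10605 = -155459134/10605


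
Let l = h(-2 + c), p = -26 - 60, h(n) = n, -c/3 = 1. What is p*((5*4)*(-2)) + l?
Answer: 3435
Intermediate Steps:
c = -3 (c = -3*1 = -3)
p = -86
l = -5 (l = -2 - 3 = -5)
p*((5*4)*(-2)) + l = -86*5*4*(-2) - 5 = -1720*(-2) - 5 = -86*(-40) - 5 = 3440 - 5 = 3435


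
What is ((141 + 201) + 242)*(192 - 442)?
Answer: -146000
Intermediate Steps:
((141 + 201) + 242)*(192 - 442) = (342 + 242)*(-250) = 584*(-250) = -146000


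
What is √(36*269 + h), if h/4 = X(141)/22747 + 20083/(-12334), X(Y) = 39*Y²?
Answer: 41*√4432158634574/871309 ≈ 99.065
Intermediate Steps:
h = 2601842830/20040107 (h = 4*((39*141²)/22747 + 20083/(-12334)) = 4*((39*19881)*(1/22747) + 20083*(-1/12334)) = 4*(775359*(1/22747) - 2869/1762) = 4*(775359/22747 - 2869/1762) = 4*(1300921415/40080214) = 2601842830/20040107 ≈ 129.83)
√(36*269 + h) = √(36*269 + 2601842830/20040107) = √(9684 + 2601842830/20040107) = √(196670239018/20040107) = 41*√4432158634574/871309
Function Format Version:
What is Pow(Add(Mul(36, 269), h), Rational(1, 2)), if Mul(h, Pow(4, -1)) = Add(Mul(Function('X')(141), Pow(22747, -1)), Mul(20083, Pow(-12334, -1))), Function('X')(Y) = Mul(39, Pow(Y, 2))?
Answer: Mul(Rational(41, 871309), Pow(4432158634574, Rational(1, 2))) ≈ 99.065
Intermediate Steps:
h = Rational(2601842830, 20040107) (h = Mul(4, Add(Mul(Mul(39, Pow(141, 2)), Pow(22747, -1)), Mul(20083, Pow(-12334, -1)))) = Mul(4, Add(Mul(Mul(39, 19881), Rational(1, 22747)), Mul(20083, Rational(-1, 12334)))) = Mul(4, Add(Mul(775359, Rational(1, 22747)), Rational(-2869, 1762))) = Mul(4, Add(Rational(775359, 22747), Rational(-2869, 1762))) = Mul(4, Rational(1300921415, 40080214)) = Rational(2601842830, 20040107) ≈ 129.83)
Pow(Add(Mul(36, 269), h), Rational(1, 2)) = Pow(Add(Mul(36, 269), Rational(2601842830, 20040107)), Rational(1, 2)) = Pow(Add(9684, Rational(2601842830, 20040107)), Rational(1, 2)) = Pow(Rational(196670239018, 20040107), Rational(1, 2)) = Mul(Rational(41, 871309), Pow(4432158634574, Rational(1, 2)))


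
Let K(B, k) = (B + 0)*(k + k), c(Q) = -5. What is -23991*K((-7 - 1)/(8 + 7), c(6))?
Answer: -127952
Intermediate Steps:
K(B, k) = 2*B*k (K(B, k) = B*(2*k) = 2*B*k)
-23991*K((-7 - 1)/(8 + 7), c(6)) = -47982*(-7 - 1)/(8 + 7)*(-5) = -47982*(-8/15)*(-5) = -47982*(-8*1/15)*(-5) = -47982*(-8)*(-5)/15 = -23991*16/3 = -127952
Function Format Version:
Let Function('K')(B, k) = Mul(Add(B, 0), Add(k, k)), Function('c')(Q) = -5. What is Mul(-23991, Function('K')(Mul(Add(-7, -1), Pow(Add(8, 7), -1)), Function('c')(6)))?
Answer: -127952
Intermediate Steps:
Function('K')(B, k) = Mul(2, B, k) (Function('K')(B, k) = Mul(B, Mul(2, k)) = Mul(2, B, k))
Mul(-23991, Function('K')(Mul(Add(-7, -1), Pow(Add(8, 7), -1)), Function('c')(6))) = Mul(-23991, Mul(2, Mul(Add(-7, -1), Pow(Add(8, 7), -1)), -5)) = Mul(-23991, Mul(2, Mul(-8, Pow(15, -1)), -5)) = Mul(-23991, Mul(2, Mul(-8, Rational(1, 15)), -5)) = Mul(-23991, Mul(2, Rational(-8, 15), -5)) = Mul(-23991, Rational(16, 3)) = -127952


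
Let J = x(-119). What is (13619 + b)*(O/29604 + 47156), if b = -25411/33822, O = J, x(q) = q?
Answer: 642995396113064735/1001266488 ≈ 6.4218e+8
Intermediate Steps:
J = -119
O = -119
b = -25411/33822 (b = -25411*1/33822 = -25411/33822 ≈ -0.75132)
(13619 + b)*(O/29604 + 47156) = (13619 - 25411/33822)*(-119/29604 + 47156) = 460596407*(-119*1/29604 + 47156)/33822 = 460596407*(-119/29604 + 47156)/33822 = (460596407/33822)*(1396006105/29604) = 642995396113064735/1001266488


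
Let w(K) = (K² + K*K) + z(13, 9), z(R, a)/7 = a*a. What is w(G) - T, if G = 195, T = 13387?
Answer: 63230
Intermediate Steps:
z(R, a) = 7*a² (z(R, a) = 7*(a*a) = 7*a²)
w(K) = 567 + 2*K² (w(K) = (K² + K*K) + 7*9² = (K² + K²) + 7*81 = 2*K² + 567 = 567 + 2*K²)
w(G) - T = (567 + 2*195²) - 1*13387 = (567 + 2*38025) - 13387 = (567 + 76050) - 13387 = 76617 - 13387 = 63230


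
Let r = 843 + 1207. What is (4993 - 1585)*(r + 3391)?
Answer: 18542928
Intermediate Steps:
r = 2050
(4993 - 1585)*(r + 3391) = (4993 - 1585)*(2050 + 3391) = 3408*5441 = 18542928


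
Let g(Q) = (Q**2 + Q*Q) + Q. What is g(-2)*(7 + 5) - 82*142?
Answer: -11572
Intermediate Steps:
g(Q) = Q + 2*Q**2 (g(Q) = (Q**2 + Q**2) + Q = 2*Q**2 + Q = Q + 2*Q**2)
g(-2)*(7 + 5) - 82*142 = (-2*(1 + 2*(-2)))*(7 + 5) - 82*142 = -2*(1 - 4)*12 - 11644 = -2*(-3)*12 - 11644 = 6*12 - 11644 = 72 - 11644 = -11572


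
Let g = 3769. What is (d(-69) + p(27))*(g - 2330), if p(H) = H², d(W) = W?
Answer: 949740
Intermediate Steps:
(d(-69) + p(27))*(g - 2330) = (-69 + 27²)*(3769 - 2330) = (-69 + 729)*1439 = 660*1439 = 949740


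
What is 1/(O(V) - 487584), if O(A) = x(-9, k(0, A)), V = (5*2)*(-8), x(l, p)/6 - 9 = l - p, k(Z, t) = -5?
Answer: -1/487554 ≈ -2.0511e-6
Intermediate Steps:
x(l, p) = 54 - 6*p + 6*l (x(l, p) = 54 + 6*(l - p) = 54 + (-6*p + 6*l) = 54 - 6*p + 6*l)
V = -80 (V = 10*(-8) = -80)
O(A) = 30 (O(A) = 54 - 6*(-5) + 6*(-9) = 54 + 30 - 54 = 30)
1/(O(V) - 487584) = 1/(30 - 487584) = 1/(-487554) = -1/487554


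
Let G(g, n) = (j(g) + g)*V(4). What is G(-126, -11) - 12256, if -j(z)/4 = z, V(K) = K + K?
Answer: -9232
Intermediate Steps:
V(K) = 2*K
j(z) = -4*z
G(g, n) = -24*g (G(g, n) = (-4*g + g)*(2*4) = -3*g*8 = -24*g)
G(-126, -11) - 12256 = -24*(-126) - 12256 = 3024 - 12256 = -9232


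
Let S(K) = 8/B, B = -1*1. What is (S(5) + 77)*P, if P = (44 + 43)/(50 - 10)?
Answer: 6003/40 ≈ 150.07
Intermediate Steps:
B = -1
S(K) = -8 (S(K) = 8/(-1) = 8*(-1) = -8)
P = 87/40 ≈ 2.1750
(S(5) + 77)*P = (-8 + 77)*(87/40) = 69*(87/40) = 6003/40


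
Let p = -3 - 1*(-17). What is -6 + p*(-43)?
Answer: -608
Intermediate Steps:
p = 14 (p = -3 + 17 = 14)
-6 + p*(-43) = -6 + 14*(-43) = -6 - 602 = -608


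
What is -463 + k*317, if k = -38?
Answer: -12509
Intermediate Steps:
-463 + k*317 = -463 - 38*317 = -463 - 12046 = -12509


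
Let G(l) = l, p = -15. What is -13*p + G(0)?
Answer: 195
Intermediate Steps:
-13*p + G(0) = -13*(-15) + 0 = 195 + 0 = 195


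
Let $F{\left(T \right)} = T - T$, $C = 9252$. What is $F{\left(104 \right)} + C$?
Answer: $9252$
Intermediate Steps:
$F{\left(T \right)} = 0$
$F{\left(104 \right)} + C = 0 + 9252 = 9252$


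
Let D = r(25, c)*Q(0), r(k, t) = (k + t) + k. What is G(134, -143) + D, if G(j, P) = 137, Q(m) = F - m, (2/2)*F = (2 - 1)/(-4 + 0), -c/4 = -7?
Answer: 235/2 ≈ 117.50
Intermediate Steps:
c = 28 (c = -4*(-7) = 28)
F = -¼ (F = (2 - 1)/(-4 + 0) = 1/(-4) = 1*(-¼) = -¼ ≈ -0.25000)
r(k, t) = t + 2*k
Q(m) = -¼ - m
D = -39/2 (D = (28 + 2*25)*(-¼ - 1*0) = (28 + 50)*(-¼ + 0) = 78*(-¼) = -39/2 ≈ -19.500)
G(134, -143) + D = 137 - 39/2 = 235/2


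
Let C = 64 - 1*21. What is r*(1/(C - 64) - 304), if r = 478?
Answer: -3052030/21 ≈ -1.4533e+5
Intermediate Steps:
C = 43 (C = 64 - 21 = 43)
r*(1/(C - 64) - 304) = 478*(1/(43 - 64) - 304) = 478*(1/(-21) - 304) = 478*(-1/21 - 304) = 478*(-6385/21) = -3052030/21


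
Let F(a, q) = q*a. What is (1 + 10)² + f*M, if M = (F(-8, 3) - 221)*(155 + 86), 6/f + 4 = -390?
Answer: 200972/197 ≈ 1020.2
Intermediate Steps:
f = -3/197 (f = 6/(-4 - 390) = 6/(-394) = 6*(-1/394) = -3/197 ≈ -0.015228)
F(a, q) = a*q
M = -59045 (M = (-8*3 - 221)*(155 + 86) = (-24 - 221)*241 = -245*241 = -59045)
(1 + 10)² + f*M = (1 + 10)² - 3/197*(-59045) = 11² + 177135/197 = 121 + 177135/197 = 200972/197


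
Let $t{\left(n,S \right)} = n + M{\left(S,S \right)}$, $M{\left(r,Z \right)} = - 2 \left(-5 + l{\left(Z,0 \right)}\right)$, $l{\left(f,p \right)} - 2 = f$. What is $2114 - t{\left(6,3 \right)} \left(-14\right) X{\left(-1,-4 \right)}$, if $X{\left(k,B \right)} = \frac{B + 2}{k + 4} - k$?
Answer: $2142$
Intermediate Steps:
$l{\left(f,p \right)} = 2 + f$
$M{\left(r,Z \right)} = 6 - 2 Z$ ($M{\left(r,Z \right)} = - 2 \left(-5 + \left(2 + Z\right)\right) = - 2 \left(-3 + Z\right) = 6 - 2 Z$)
$X{\left(k,B \right)} = - k + \frac{2 + B}{4 + k}$ ($X{\left(k,B \right)} = \frac{2 + B}{4 + k} - k = - k + \frac{2 + B}{4 + k}$)
$t{\left(n,S \right)} = 6 + n - 2 S$ ($t{\left(n,S \right)} = n - \left(-6 + 2 S\right) = 6 + n - 2 S$)
$2114 - t{\left(6,3 \right)} \left(-14\right) X{\left(-1,-4 \right)} = 2114 - \left(6 + 6 - 6\right) \left(-14\right) \frac{2 - 4 - \left(-1\right)^{2} - -4}{4 - 1} = 2114 - \left(6 + 6 - 6\right) \left(-14\right) \frac{2 - 4 - 1 + 4}{3} = 2114 - 6 \left(-14\right) \frac{2 - 4 - 1 + 4}{3} = 2114 - - 84 \cdot \frac{1}{3} \cdot 1 = 2114 - \left(-84\right) \frac{1}{3} = 2114 - -28 = 2114 + 28 = 2142$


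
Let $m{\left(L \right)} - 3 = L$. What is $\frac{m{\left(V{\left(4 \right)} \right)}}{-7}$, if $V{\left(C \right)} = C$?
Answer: $-1$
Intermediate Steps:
$m{\left(L \right)} = 3 + L$
$\frac{m{\left(V{\left(4 \right)} \right)}}{-7} = \frac{3 + 4}{-7} = \left(- \frac{1}{7}\right) 7 = -1$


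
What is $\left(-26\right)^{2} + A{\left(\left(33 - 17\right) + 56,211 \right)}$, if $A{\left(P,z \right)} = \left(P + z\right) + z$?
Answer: $1170$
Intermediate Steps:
$A{\left(P,z \right)} = P + 2 z$
$\left(-26\right)^{2} + A{\left(\left(33 - 17\right) + 56,211 \right)} = \left(-26\right)^{2} + \left(\left(\left(33 - 17\right) + 56\right) + 2 \cdot 211\right) = 676 + \left(\left(16 + 56\right) + 422\right) = 676 + \left(72 + 422\right) = 676 + 494 = 1170$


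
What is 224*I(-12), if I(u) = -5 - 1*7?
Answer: -2688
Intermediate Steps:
I(u) = -12 (I(u) = -5 - 7 = -12)
224*I(-12) = 224*(-12) = -2688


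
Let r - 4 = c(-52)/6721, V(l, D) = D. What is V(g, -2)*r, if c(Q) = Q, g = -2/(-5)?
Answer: -4128/517 ≈ -7.9845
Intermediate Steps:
g = ⅖ (g = -2*(-⅕) = ⅖ ≈ 0.40000)
r = 2064/517 (r = 4 - 52/6721 = 4 - 52*1/6721 = 4 - 4/517 = 2064/517 ≈ 3.9923)
V(g, -2)*r = -2*2064/517 = -4128/517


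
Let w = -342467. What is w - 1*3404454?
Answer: -3746921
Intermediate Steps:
w - 1*3404454 = -342467 - 1*3404454 = -342467 - 3404454 = -3746921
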